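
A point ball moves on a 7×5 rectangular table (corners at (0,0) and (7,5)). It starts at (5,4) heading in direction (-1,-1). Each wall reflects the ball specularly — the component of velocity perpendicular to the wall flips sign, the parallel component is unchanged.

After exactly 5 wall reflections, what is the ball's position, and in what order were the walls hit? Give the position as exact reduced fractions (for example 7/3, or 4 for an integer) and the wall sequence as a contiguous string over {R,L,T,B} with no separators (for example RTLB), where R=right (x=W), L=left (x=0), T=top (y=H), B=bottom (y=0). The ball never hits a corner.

Final position: (5,0)
Wall sequence: BLTRB

1. t=4 → B at (1,0); v=(-1,1)
2. t=1 → L at (0,1); v=(1,1)
3. t=4 → T at (4,5); v=(1,-1)
4. t=3 → R at (7,2); v=(-1,-1)
5. t=2 → B at (5,0); v=(-1,1)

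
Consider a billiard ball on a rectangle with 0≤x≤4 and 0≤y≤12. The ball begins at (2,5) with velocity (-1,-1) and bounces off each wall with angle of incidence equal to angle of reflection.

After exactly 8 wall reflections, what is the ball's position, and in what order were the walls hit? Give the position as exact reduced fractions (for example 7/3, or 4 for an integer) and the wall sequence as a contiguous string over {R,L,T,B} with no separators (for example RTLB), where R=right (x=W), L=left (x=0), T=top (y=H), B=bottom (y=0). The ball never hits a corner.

1. t=2 → L at (0,3); v=(1,-1)
2. t=3 → B at (3,0); v=(1,1)
3. t=1 → R at (4,1); v=(-1,1)
4. t=4 → L at (0,5); v=(1,1)
5. t=4 → R at (4,9); v=(-1,1)
6. t=3 → T at (1,12); v=(-1,-1)
7. t=1 → L at (0,11); v=(1,-1)
8. t=4 → R at (4,7); v=(-1,-1)

Final position: (4,7)
Wall sequence: LBRLRTLR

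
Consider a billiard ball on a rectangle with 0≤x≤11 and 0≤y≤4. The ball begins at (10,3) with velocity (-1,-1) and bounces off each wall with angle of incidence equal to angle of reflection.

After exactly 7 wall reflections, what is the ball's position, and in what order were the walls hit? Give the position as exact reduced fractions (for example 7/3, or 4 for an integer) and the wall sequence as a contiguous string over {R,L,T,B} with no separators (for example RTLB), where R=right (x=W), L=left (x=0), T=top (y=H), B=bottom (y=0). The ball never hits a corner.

Final position: (11,2)
Wall sequence: BTLBTBR

1. t=3 → B at (7,0); v=(-1,1)
2. t=4 → T at (3,4); v=(-1,-1)
3. t=3 → L at (0,1); v=(1,-1)
4. t=1 → B at (1,0); v=(1,1)
5. t=4 → T at (5,4); v=(1,-1)
6. t=4 → B at (9,0); v=(1,1)
7. t=2 → R at (11,2); v=(-1,1)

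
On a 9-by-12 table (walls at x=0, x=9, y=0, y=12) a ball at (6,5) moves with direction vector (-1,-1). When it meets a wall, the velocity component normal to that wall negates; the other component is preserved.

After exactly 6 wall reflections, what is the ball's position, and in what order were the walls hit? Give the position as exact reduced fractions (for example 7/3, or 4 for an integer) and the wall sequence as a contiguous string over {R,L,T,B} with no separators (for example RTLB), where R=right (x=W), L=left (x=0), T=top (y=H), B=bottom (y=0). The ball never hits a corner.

1. t=5 → B at (1,0); v=(-1,1)
2. t=1 → L at (0,1); v=(1,1)
3. t=9 → R at (9,10); v=(-1,1)
4. t=2 → T at (7,12); v=(-1,-1)
5. t=7 → L at (0,5); v=(1,-1)
6. t=5 → B at (5,0); v=(1,1)

Final position: (5,0)
Wall sequence: BLRTLB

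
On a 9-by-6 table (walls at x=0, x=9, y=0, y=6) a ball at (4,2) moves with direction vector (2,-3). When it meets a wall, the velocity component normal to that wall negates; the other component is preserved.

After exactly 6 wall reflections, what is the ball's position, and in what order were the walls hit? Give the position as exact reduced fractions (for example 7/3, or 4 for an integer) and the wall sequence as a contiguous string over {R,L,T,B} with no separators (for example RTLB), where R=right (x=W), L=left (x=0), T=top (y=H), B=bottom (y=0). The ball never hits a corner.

Final position: (0,5)
Wall sequence: BRTBTL

1. t=2/3 → B at (16/3,0); v=(2,3)
2. t=11/6 → R at (9,11/2); v=(-2,3)
3. t=1/6 → T at (26/3,6); v=(-2,-3)
4. t=2 → B at (14/3,0); v=(-2,3)
5. t=2 → T at (2/3,6); v=(-2,-3)
6. t=1/3 → L at (0,5); v=(2,-3)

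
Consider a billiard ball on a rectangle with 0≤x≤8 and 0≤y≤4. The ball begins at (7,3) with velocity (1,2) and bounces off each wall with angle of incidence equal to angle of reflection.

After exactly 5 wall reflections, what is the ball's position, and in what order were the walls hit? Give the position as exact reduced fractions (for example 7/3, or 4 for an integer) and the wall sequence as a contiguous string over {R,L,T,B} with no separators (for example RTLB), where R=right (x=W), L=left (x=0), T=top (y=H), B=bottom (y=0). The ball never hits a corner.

1. t=1/2 → T at (15/2,4); v=(1,-2)
2. t=1/2 → R at (8,3); v=(-1,-2)
3. t=3/2 → B at (13/2,0); v=(-1,2)
4. t=2 → T at (9/2,4); v=(-1,-2)
5. t=2 → B at (5/2,0); v=(-1,2)

Final position: (5/2,0)
Wall sequence: TRBTB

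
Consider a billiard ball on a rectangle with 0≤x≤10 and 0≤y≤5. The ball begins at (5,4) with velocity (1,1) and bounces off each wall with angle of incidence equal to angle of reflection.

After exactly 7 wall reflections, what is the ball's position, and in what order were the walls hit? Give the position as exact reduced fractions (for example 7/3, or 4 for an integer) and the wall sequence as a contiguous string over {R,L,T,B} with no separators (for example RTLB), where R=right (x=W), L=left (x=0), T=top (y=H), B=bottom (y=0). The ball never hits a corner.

1. t=1 → T at (6,5); v=(1,-1)
2. t=4 → R at (10,1); v=(-1,-1)
3. t=1 → B at (9,0); v=(-1,1)
4. t=5 → T at (4,5); v=(-1,-1)
5. t=4 → L at (0,1); v=(1,-1)
6. t=1 → B at (1,0); v=(1,1)
7. t=5 → T at (6,5); v=(1,-1)

Final position: (6,5)
Wall sequence: TRBTLBT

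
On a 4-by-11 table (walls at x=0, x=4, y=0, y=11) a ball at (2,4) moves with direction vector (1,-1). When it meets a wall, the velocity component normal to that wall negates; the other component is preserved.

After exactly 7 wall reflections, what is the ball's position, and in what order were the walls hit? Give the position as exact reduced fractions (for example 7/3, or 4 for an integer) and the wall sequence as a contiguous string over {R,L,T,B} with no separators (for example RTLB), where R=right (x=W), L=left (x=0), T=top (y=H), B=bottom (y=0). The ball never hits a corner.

Final position: (4,8)
Wall sequence: RBLRLTR

1. t=2 → R at (4,2); v=(-1,-1)
2. t=2 → B at (2,0); v=(-1,1)
3. t=2 → L at (0,2); v=(1,1)
4. t=4 → R at (4,6); v=(-1,1)
5. t=4 → L at (0,10); v=(1,1)
6. t=1 → T at (1,11); v=(1,-1)
7. t=3 → R at (4,8); v=(-1,-1)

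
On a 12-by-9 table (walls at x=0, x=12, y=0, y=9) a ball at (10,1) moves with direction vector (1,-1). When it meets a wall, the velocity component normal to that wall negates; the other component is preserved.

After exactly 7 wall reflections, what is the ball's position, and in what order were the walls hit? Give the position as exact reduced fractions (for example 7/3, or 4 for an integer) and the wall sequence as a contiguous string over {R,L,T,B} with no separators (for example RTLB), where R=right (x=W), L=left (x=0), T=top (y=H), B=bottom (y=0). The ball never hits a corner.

1. t=1 → B at (11,0); v=(1,1)
2. t=1 → R at (12,1); v=(-1,1)
3. t=8 → T at (4,9); v=(-1,-1)
4. t=4 → L at (0,5); v=(1,-1)
5. t=5 → B at (5,0); v=(1,1)
6. t=7 → R at (12,7); v=(-1,1)
7. t=2 → T at (10,9); v=(-1,-1)

Final position: (10,9)
Wall sequence: BRTLBRT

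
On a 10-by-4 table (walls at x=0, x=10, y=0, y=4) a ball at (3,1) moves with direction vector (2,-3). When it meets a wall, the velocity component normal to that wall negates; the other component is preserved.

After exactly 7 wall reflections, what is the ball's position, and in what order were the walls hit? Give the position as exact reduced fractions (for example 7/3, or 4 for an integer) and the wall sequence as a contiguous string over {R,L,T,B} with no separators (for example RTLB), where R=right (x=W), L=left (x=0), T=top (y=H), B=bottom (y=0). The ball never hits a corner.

Final position: (3,4)
Wall sequence: BTBRTBT

1. t=1/3 → B at (11/3,0); v=(2,3)
2. t=4/3 → T at (19/3,4); v=(2,-3)
3. t=4/3 → B at (9,0); v=(2,3)
4. t=1/2 → R at (10,3/2); v=(-2,3)
5. t=5/6 → T at (25/3,4); v=(-2,-3)
6. t=4/3 → B at (17/3,0); v=(-2,3)
7. t=4/3 → T at (3,4); v=(-2,-3)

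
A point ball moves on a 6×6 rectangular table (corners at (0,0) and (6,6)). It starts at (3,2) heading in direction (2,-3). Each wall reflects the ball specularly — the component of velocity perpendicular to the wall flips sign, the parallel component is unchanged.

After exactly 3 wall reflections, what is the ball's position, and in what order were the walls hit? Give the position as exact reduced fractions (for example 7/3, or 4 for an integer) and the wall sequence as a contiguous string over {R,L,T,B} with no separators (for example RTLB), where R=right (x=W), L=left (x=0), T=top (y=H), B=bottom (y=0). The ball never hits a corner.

1. t=2/3 → B at (13/3,0); v=(2,3)
2. t=5/6 → R at (6,5/2); v=(-2,3)
3. t=7/6 → T at (11/3,6); v=(-2,-3)

Final position: (11/3,6)
Wall sequence: BRT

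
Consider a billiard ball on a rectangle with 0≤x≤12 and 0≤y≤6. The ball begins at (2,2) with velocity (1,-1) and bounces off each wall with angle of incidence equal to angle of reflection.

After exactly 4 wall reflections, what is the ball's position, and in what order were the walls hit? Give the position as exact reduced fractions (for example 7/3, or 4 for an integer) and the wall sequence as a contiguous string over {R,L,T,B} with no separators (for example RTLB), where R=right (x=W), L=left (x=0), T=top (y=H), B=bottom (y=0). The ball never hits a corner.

1. t=2 → B at (4,0); v=(1,1)
2. t=6 → T at (10,6); v=(1,-1)
3. t=2 → R at (12,4); v=(-1,-1)
4. t=4 → B at (8,0); v=(-1,1)

Final position: (8,0)
Wall sequence: BTRB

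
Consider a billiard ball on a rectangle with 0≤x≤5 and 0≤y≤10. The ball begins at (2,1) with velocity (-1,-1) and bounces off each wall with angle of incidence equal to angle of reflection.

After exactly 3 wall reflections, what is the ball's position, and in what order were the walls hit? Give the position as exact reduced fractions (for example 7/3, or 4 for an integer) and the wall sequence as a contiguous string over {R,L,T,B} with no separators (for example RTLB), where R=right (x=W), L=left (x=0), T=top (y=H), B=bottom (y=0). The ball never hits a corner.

1. t=1 → B at (1,0); v=(-1,1)
2. t=1 → L at (0,1); v=(1,1)
3. t=5 → R at (5,6); v=(-1,1)

Final position: (5,6)
Wall sequence: BLR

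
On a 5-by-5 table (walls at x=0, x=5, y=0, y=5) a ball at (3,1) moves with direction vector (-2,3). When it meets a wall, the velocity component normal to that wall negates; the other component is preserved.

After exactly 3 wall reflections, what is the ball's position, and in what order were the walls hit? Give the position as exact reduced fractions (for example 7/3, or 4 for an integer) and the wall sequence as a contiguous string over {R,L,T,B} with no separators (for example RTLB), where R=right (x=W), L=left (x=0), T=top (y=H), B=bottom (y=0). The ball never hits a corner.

Final position: (3,0)
Wall sequence: TLB

1. t=4/3 → T at (1/3,5); v=(-2,-3)
2. t=1/6 → L at (0,9/2); v=(2,-3)
3. t=3/2 → B at (3,0); v=(2,3)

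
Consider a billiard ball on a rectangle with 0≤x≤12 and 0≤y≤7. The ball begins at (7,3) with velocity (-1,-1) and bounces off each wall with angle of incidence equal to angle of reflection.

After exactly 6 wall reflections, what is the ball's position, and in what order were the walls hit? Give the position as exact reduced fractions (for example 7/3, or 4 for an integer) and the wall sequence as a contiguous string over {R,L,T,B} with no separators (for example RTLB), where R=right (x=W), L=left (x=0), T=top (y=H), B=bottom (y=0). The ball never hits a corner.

1. t=3 → B at (4,0); v=(-1,1)
2. t=4 → L at (0,4); v=(1,1)
3. t=3 → T at (3,7); v=(1,-1)
4. t=7 → B at (10,0); v=(1,1)
5. t=2 → R at (12,2); v=(-1,1)
6. t=5 → T at (7,7); v=(-1,-1)

Final position: (7,7)
Wall sequence: BLTBRT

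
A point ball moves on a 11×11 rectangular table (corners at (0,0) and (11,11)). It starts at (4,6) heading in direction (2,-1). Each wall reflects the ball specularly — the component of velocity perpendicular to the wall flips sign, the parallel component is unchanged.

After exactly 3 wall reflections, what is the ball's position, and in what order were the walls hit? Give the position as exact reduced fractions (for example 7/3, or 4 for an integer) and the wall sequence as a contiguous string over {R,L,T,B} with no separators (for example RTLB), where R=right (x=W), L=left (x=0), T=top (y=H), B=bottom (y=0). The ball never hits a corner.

1. t=7/2 → R at (11,5/2); v=(-2,-1)
2. t=5/2 → B at (6,0); v=(-2,1)
3. t=3 → L at (0,3); v=(2,1)

Final position: (0,3)
Wall sequence: RBL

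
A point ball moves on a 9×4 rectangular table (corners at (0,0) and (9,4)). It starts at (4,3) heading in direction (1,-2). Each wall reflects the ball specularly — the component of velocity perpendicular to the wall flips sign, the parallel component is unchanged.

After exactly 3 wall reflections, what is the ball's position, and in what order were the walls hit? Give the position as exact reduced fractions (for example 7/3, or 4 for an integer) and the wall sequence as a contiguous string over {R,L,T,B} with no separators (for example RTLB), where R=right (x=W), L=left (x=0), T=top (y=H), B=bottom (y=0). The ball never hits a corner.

Final position: (9,1)
Wall sequence: BTR

1. t=3/2 → B at (11/2,0); v=(1,2)
2. t=2 → T at (15/2,4); v=(1,-2)
3. t=3/2 → R at (9,1); v=(-1,-2)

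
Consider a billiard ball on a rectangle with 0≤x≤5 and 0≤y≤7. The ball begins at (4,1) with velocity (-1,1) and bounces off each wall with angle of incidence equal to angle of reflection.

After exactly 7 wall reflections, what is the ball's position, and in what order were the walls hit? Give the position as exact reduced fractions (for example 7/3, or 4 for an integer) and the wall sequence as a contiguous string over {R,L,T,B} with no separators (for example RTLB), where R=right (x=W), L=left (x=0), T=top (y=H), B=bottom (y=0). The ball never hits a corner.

Final position: (4,7)
Wall sequence: LTRBLRT

1. t=4 → L at (0,5); v=(1,1)
2. t=2 → T at (2,7); v=(1,-1)
3. t=3 → R at (5,4); v=(-1,-1)
4. t=4 → B at (1,0); v=(-1,1)
5. t=1 → L at (0,1); v=(1,1)
6. t=5 → R at (5,6); v=(-1,1)
7. t=1 → T at (4,7); v=(-1,-1)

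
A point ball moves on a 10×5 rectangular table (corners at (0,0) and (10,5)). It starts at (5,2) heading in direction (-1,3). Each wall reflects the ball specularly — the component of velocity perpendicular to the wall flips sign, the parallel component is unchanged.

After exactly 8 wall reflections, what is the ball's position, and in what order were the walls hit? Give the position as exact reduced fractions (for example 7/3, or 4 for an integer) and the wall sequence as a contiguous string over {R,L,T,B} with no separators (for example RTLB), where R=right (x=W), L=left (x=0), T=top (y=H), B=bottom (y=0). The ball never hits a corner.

Final position: (6,5)
Wall sequence: TBTLBTBT

1. t=1 → T at (4,5); v=(-1,-3)
2. t=5/3 → B at (7/3,0); v=(-1,3)
3. t=5/3 → T at (2/3,5); v=(-1,-3)
4. t=2/3 → L at (0,3); v=(1,-3)
5. t=1 → B at (1,0); v=(1,3)
6. t=5/3 → T at (8/3,5); v=(1,-3)
7. t=5/3 → B at (13/3,0); v=(1,3)
8. t=5/3 → T at (6,5); v=(1,-3)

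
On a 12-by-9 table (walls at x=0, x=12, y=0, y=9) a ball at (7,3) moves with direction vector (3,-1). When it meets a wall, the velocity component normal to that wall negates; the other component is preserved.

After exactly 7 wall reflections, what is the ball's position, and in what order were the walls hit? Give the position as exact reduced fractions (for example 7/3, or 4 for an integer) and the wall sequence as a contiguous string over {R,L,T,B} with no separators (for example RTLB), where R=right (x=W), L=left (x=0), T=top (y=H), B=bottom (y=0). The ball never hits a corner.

1. t=5/3 → R at (12,4/3); v=(-3,-1)
2. t=4/3 → B at (8,0); v=(-3,1)
3. t=8/3 → L at (0,8/3); v=(3,1)
4. t=4 → R at (12,20/3); v=(-3,1)
5. t=7/3 → T at (5,9); v=(-3,-1)
6. t=5/3 → L at (0,22/3); v=(3,-1)
7. t=4 → R at (12,10/3); v=(-3,-1)

Final position: (12,10/3)
Wall sequence: RBLRTLR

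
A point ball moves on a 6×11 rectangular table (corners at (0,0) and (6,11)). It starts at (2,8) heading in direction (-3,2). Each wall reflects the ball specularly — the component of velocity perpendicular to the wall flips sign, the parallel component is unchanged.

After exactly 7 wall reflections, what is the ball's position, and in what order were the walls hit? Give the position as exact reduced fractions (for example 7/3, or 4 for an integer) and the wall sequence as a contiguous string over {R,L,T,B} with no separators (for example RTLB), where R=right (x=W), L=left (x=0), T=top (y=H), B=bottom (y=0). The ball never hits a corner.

Final position: (0,10/3)
Wall sequence: LTRLRBL

1. t=2/3 → L at (0,28/3); v=(3,2)
2. t=5/6 → T at (5/2,11); v=(3,-2)
3. t=7/6 → R at (6,26/3); v=(-3,-2)
4. t=2 → L at (0,14/3); v=(3,-2)
5. t=2 → R at (6,2/3); v=(-3,-2)
6. t=1/3 → B at (5,0); v=(-3,2)
7. t=5/3 → L at (0,10/3); v=(3,2)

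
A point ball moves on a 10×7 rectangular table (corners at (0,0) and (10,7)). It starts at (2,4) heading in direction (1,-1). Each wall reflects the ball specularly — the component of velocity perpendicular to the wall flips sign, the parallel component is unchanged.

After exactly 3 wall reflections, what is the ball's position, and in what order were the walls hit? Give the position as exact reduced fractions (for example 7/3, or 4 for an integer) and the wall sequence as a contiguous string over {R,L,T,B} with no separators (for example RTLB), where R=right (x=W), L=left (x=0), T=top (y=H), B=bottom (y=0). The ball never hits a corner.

Final position: (7,7)
Wall sequence: BRT

1. t=4 → B at (6,0); v=(1,1)
2. t=4 → R at (10,4); v=(-1,1)
3. t=3 → T at (7,7); v=(-1,-1)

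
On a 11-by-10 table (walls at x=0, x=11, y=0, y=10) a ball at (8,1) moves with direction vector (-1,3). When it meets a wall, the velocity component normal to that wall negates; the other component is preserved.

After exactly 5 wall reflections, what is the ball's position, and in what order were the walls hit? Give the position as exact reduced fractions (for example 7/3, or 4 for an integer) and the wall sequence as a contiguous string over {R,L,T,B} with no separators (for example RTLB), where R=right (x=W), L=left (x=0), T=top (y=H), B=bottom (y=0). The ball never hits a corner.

1. t=3 → T at (5,10); v=(-1,-3)
2. t=10/3 → B at (5/3,0); v=(-1,3)
3. t=5/3 → L at (0,5); v=(1,3)
4. t=5/3 → T at (5/3,10); v=(1,-3)
5. t=10/3 → B at (5,0); v=(1,3)

Final position: (5,0)
Wall sequence: TBLTB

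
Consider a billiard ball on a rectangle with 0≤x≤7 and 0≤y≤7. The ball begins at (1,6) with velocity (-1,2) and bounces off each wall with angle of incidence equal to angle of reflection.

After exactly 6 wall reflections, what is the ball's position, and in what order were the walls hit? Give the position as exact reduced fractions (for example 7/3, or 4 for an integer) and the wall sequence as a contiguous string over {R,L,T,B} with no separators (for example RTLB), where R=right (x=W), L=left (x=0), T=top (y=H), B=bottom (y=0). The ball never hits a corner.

1. t=1/2 → T at (1/2,7); v=(-1,-2)
2. t=1/2 → L at (0,6); v=(1,-2)
3. t=3 → B at (3,0); v=(1,2)
4. t=7/2 → T at (13/2,7); v=(1,-2)
5. t=1/2 → R at (7,6); v=(-1,-2)
6. t=3 → B at (4,0); v=(-1,2)

Final position: (4,0)
Wall sequence: TLBTRB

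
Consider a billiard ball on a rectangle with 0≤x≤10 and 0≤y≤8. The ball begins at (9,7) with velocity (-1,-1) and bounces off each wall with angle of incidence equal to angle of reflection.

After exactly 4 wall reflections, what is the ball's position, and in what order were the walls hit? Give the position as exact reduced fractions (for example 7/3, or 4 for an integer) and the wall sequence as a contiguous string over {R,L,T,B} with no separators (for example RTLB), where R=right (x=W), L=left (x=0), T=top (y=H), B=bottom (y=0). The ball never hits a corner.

1. t=7 → B at (2,0); v=(-1,1)
2. t=2 → L at (0,2); v=(1,1)
3. t=6 → T at (6,8); v=(1,-1)
4. t=4 → R at (10,4); v=(-1,-1)

Final position: (10,4)
Wall sequence: BLTR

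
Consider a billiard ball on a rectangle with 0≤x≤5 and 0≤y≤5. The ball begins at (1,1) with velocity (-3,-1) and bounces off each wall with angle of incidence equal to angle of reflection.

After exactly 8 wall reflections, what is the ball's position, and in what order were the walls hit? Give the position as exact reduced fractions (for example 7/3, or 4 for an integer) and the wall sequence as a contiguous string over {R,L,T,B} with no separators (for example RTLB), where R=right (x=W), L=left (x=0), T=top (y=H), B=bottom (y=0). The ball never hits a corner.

Final position: (5,7/3)
Wall sequence: LBRLRTLR

1. t=1/3 → L at (0,2/3); v=(3,-1)
2. t=2/3 → B at (2,0); v=(3,1)
3. t=1 → R at (5,1); v=(-3,1)
4. t=5/3 → L at (0,8/3); v=(3,1)
5. t=5/3 → R at (5,13/3); v=(-3,1)
6. t=2/3 → T at (3,5); v=(-3,-1)
7. t=1 → L at (0,4); v=(3,-1)
8. t=5/3 → R at (5,7/3); v=(-3,-1)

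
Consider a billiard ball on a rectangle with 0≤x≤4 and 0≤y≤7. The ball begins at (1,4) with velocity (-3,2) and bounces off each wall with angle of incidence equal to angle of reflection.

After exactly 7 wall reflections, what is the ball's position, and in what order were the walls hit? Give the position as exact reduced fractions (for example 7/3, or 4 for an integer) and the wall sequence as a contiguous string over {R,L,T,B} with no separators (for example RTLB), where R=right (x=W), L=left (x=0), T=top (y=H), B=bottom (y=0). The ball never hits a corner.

1. t=1/3 → L at (0,14/3); v=(3,2)
2. t=7/6 → T at (7/2,7); v=(3,-2)
3. t=1/6 → R at (4,20/3); v=(-3,-2)
4. t=4/3 → L at (0,4); v=(3,-2)
5. t=4/3 → R at (4,4/3); v=(-3,-2)
6. t=2/3 → B at (2,0); v=(-3,2)
7. t=2/3 → L at (0,4/3); v=(3,2)

Final position: (0,4/3)
Wall sequence: LTRLRBL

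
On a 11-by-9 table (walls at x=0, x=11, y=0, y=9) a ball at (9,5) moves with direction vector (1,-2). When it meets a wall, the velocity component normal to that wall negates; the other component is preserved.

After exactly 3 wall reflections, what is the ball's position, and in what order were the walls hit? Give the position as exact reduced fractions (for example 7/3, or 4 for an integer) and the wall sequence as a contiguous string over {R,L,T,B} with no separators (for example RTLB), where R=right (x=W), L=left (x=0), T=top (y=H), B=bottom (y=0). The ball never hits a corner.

Final position: (6,9)
Wall sequence: RBT

1. t=2 → R at (11,1); v=(-1,-2)
2. t=1/2 → B at (21/2,0); v=(-1,2)
3. t=9/2 → T at (6,9); v=(-1,-2)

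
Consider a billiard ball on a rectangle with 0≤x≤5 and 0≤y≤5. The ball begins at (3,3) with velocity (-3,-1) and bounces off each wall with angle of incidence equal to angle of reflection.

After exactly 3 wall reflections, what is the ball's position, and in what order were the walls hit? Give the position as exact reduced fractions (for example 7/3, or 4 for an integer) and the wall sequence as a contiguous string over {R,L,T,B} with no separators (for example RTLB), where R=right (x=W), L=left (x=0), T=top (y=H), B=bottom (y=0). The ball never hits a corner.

Final position: (4,0)
Wall sequence: LRB

1. t=1 → L at (0,2); v=(3,-1)
2. t=5/3 → R at (5,1/3); v=(-3,-1)
3. t=1/3 → B at (4,0); v=(-3,1)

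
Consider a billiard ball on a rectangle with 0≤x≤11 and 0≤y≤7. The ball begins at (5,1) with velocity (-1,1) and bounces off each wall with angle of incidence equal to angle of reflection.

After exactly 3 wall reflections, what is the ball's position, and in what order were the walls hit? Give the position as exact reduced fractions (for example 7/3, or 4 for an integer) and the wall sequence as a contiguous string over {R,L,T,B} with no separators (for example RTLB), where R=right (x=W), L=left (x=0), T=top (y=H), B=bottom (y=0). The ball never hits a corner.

1. t=5 → L at (0,6); v=(1,1)
2. t=1 → T at (1,7); v=(1,-1)
3. t=7 → B at (8,0); v=(1,1)

Final position: (8,0)
Wall sequence: LTB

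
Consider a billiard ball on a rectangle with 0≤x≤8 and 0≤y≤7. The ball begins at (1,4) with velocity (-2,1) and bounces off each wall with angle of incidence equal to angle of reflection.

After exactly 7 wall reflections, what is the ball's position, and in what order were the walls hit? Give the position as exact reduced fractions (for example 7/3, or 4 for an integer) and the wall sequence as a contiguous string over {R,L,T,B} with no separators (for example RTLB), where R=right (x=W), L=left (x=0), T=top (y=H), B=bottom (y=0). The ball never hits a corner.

Final position: (0,13/2)
Wall sequence: LTRLBRL

1. t=1/2 → L at (0,9/2); v=(2,1)
2. t=5/2 → T at (5,7); v=(2,-1)
3. t=3/2 → R at (8,11/2); v=(-2,-1)
4. t=4 → L at (0,3/2); v=(2,-1)
5. t=3/2 → B at (3,0); v=(2,1)
6. t=5/2 → R at (8,5/2); v=(-2,1)
7. t=4 → L at (0,13/2); v=(2,1)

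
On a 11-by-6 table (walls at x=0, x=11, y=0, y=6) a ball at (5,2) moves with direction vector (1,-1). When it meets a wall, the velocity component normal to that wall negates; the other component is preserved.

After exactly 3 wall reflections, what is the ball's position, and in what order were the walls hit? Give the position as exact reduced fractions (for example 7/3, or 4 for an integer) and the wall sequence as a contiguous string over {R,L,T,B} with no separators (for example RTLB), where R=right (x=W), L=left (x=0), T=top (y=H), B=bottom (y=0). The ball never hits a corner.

Final position: (9,6)
Wall sequence: BRT

1. t=2 → B at (7,0); v=(1,1)
2. t=4 → R at (11,4); v=(-1,1)
3. t=2 → T at (9,6); v=(-1,-1)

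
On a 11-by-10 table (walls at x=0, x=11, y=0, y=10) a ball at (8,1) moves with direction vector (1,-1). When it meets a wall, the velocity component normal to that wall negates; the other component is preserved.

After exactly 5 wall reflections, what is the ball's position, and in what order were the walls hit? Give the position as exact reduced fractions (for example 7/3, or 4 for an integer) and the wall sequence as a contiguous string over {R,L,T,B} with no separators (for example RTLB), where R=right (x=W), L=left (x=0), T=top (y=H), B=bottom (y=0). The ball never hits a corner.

Final position: (7,0)
Wall sequence: BRTLB

1. t=1 → B at (9,0); v=(1,1)
2. t=2 → R at (11,2); v=(-1,1)
3. t=8 → T at (3,10); v=(-1,-1)
4. t=3 → L at (0,7); v=(1,-1)
5. t=7 → B at (7,0); v=(1,1)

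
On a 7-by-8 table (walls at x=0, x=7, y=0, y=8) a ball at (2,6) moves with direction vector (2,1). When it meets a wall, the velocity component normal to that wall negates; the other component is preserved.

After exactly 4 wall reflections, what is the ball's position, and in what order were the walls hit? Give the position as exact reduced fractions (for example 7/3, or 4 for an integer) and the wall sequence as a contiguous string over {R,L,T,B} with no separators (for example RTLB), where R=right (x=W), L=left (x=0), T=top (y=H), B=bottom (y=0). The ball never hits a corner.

1. t=2 → T at (6,8); v=(2,-1)
2. t=1/2 → R at (7,15/2); v=(-2,-1)
3. t=7/2 → L at (0,4); v=(2,-1)
4. t=7/2 → R at (7,1/2); v=(-2,-1)

Final position: (7,1/2)
Wall sequence: TRLR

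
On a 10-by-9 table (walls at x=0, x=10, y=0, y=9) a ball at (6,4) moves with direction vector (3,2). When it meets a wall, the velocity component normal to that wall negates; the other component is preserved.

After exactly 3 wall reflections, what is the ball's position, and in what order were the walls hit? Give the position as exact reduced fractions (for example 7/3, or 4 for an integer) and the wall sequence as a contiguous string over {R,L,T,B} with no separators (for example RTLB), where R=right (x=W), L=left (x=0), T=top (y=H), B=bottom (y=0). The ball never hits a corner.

1. t=4/3 → R at (10,20/3); v=(-3,2)
2. t=7/6 → T at (13/2,9); v=(-3,-2)
3. t=13/6 → L at (0,14/3); v=(3,-2)

Final position: (0,14/3)
Wall sequence: RTL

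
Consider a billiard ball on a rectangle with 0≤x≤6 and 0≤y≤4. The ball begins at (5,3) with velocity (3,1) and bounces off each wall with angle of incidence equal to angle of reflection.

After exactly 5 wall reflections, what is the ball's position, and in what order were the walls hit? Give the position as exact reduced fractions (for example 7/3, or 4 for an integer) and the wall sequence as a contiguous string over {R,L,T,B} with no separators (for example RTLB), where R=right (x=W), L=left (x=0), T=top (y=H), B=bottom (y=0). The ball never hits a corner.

Final position: (4,0)
Wall sequence: RTLRB

1. t=1/3 → R at (6,10/3); v=(-3,1)
2. t=2/3 → T at (4,4); v=(-3,-1)
3. t=4/3 → L at (0,8/3); v=(3,-1)
4. t=2 → R at (6,2/3); v=(-3,-1)
5. t=2/3 → B at (4,0); v=(-3,1)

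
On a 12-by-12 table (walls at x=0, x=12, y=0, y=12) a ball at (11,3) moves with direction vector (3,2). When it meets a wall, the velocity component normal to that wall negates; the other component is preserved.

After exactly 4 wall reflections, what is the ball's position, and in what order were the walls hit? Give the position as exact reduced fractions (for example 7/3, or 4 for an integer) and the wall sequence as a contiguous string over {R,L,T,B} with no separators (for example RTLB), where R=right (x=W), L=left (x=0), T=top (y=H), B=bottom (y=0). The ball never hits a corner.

1. t=1/3 → R at (12,11/3); v=(-3,2)
2. t=4 → L at (0,35/3); v=(3,2)
3. t=1/6 → T at (1/2,12); v=(3,-2)
4. t=23/6 → R at (12,13/3); v=(-3,-2)

Final position: (12,13/3)
Wall sequence: RLTR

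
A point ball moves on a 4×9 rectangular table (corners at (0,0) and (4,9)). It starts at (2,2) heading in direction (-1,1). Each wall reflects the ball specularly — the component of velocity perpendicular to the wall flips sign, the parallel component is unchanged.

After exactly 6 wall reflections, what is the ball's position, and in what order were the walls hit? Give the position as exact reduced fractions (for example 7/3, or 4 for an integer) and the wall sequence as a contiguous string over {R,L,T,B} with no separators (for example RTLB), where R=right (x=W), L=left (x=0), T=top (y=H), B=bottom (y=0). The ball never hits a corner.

Final position: (2,0)
Wall sequence: LRTLRB

1. t=2 → L at (0,4); v=(1,1)
2. t=4 → R at (4,8); v=(-1,1)
3. t=1 → T at (3,9); v=(-1,-1)
4. t=3 → L at (0,6); v=(1,-1)
5. t=4 → R at (4,2); v=(-1,-1)
6. t=2 → B at (2,0); v=(-1,1)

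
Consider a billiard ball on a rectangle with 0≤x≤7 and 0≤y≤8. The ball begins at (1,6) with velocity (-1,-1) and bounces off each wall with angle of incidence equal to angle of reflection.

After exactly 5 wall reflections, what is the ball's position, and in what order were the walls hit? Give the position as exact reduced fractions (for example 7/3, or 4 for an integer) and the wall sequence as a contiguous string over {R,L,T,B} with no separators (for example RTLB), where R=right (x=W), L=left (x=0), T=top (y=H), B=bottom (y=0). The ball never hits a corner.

Final position: (0,7)
Wall sequence: LBRTL

1. t=1 → L at (0,5); v=(1,-1)
2. t=5 → B at (5,0); v=(1,1)
3. t=2 → R at (7,2); v=(-1,1)
4. t=6 → T at (1,8); v=(-1,-1)
5. t=1 → L at (0,7); v=(1,-1)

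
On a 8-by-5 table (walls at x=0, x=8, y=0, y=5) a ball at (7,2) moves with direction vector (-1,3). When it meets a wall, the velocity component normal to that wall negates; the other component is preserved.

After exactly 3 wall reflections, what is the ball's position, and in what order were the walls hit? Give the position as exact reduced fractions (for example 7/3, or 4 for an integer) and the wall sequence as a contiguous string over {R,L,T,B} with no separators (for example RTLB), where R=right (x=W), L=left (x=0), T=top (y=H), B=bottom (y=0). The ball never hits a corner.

1. t=1 → T at (6,5); v=(-1,-3)
2. t=5/3 → B at (13/3,0); v=(-1,3)
3. t=5/3 → T at (8/3,5); v=(-1,-3)

Final position: (8/3,5)
Wall sequence: TBT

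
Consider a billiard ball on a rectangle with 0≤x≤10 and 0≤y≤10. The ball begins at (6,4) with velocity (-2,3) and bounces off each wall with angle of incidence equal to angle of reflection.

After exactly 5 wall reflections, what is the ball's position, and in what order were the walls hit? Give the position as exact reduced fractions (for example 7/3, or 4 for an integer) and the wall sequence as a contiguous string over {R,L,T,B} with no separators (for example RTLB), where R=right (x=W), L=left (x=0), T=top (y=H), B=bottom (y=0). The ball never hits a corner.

Final position: (26/3,10)
Wall sequence: TLBRT

1. t=2 → T at (2,10); v=(-2,-3)
2. t=1 → L at (0,7); v=(2,-3)
3. t=7/3 → B at (14/3,0); v=(2,3)
4. t=8/3 → R at (10,8); v=(-2,3)
5. t=2/3 → T at (26/3,10); v=(-2,-3)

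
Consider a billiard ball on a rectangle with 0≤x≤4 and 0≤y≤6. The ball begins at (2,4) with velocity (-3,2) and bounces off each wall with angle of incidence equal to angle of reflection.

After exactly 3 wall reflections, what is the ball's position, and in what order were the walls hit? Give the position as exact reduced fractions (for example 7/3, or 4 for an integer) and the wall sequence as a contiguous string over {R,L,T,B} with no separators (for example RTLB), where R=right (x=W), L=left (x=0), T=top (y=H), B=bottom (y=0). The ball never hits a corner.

1. t=2/3 → L at (0,16/3); v=(3,2)
2. t=1/3 → T at (1,6); v=(3,-2)
3. t=1 → R at (4,4); v=(-3,-2)

Final position: (4,4)
Wall sequence: LTR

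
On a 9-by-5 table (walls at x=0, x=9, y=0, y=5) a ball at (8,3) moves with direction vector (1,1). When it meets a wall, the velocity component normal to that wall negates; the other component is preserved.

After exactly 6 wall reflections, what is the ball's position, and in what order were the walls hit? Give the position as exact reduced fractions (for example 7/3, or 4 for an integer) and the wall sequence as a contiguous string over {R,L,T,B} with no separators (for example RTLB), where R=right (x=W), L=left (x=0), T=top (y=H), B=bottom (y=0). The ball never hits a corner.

Final position: (7,0)
Wall sequence: RTBLTB

1. t=1 → R at (9,4); v=(-1,1)
2. t=1 → T at (8,5); v=(-1,-1)
3. t=5 → B at (3,0); v=(-1,1)
4. t=3 → L at (0,3); v=(1,1)
5. t=2 → T at (2,5); v=(1,-1)
6. t=5 → B at (7,0); v=(1,1)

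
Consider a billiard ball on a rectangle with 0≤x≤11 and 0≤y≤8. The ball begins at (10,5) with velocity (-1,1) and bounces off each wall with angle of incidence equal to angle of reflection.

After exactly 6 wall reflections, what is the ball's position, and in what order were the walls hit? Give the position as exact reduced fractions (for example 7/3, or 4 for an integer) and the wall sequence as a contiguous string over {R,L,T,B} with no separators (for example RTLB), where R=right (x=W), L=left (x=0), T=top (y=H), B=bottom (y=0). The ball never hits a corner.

1. t=3 → T at (7,8); v=(-1,-1)
2. t=7 → L at (0,1); v=(1,-1)
3. t=1 → B at (1,0); v=(1,1)
4. t=8 → T at (9,8); v=(1,-1)
5. t=2 → R at (11,6); v=(-1,-1)
6. t=6 → B at (5,0); v=(-1,1)

Final position: (5,0)
Wall sequence: TLBTRB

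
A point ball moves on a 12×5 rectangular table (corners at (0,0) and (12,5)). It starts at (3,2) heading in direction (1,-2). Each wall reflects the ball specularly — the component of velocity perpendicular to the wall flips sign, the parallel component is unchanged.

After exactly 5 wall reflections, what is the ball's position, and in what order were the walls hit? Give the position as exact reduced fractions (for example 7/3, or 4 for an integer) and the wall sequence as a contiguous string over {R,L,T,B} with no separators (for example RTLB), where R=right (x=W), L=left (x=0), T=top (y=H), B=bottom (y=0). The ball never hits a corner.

Final position: (12,4)
Wall sequence: BTBTR

1. t=1 → B at (4,0); v=(1,2)
2. t=5/2 → T at (13/2,5); v=(1,-2)
3. t=5/2 → B at (9,0); v=(1,2)
4. t=5/2 → T at (23/2,5); v=(1,-2)
5. t=1/2 → R at (12,4); v=(-1,-2)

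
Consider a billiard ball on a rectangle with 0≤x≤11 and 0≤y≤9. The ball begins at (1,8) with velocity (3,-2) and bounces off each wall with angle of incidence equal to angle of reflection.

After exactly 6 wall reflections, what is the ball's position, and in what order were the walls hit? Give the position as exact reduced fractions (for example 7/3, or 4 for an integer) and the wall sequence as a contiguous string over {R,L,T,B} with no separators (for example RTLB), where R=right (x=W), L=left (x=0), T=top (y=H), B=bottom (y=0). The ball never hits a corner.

1. t=10/3 → R at (11,4/3); v=(-3,-2)
2. t=2/3 → B at (9,0); v=(-3,2)
3. t=3 → L at (0,6); v=(3,2)
4. t=3/2 → T at (9/2,9); v=(3,-2)
5. t=13/6 → R at (11,14/3); v=(-3,-2)
6. t=7/3 → B at (4,0); v=(-3,2)

Final position: (4,0)
Wall sequence: RBLTRB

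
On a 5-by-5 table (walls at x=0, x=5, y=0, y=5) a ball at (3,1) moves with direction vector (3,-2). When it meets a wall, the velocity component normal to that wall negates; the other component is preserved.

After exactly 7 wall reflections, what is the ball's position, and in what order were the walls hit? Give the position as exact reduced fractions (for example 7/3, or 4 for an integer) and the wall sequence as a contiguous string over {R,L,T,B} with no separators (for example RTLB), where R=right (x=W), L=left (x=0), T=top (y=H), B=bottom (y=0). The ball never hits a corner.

1. t=1/2 → B at (9/2,0); v=(3,2)
2. t=1/6 → R at (5,1/3); v=(-3,2)
3. t=5/3 → L at (0,11/3); v=(3,2)
4. t=2/3 → T at (2,5); v=(3,-2)
5. t=1 → R at (5,3); v=(-3,-2)
6. t=3/2 → B at (1/2,0); v=(-3,2)
7. t=1/6 → L at (0,1/3); v=(3,2)

Final position: (0,1/3)
Wall sequence: BRLTRBL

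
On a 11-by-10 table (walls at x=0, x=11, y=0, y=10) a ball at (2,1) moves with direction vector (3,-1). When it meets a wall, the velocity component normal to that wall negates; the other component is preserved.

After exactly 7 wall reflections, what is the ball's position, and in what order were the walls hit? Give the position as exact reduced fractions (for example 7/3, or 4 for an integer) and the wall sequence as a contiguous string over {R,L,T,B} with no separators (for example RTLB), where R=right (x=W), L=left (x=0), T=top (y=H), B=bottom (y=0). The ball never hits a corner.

Final position: (11,10/3)
Wall sequence: BRLRTLR

1. t=1 → B at (5,0); v=(3,1)
2. t=2 → R at (11,2); v=(-3,1)
3. t=11/3 → L at (0,17/3); v=(3,1)
4. t=11/3 → R at (11,28/3); v=(-3,1)
5. t=2/3 → T at (9,10); v=(-3,-1)
6. t=3 → L at (0,7); v=(3,-1)
7. t=11/3 → R at (11,10/3); v=(-3,-1)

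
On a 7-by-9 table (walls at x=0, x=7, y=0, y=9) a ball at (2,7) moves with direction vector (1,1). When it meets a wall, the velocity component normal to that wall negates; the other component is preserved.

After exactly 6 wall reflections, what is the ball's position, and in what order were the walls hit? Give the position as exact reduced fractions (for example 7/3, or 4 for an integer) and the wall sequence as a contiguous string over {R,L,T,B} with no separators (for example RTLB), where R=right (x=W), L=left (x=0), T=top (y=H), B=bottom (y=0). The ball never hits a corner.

1. t=2 → T at (4,9); v=(1,-1)
2. t=3 → R at (7,6); v=(-1,-1)
3. t=6 → B at (1,0); v=(-1,1)
4. t=1 → L at (0,1); v=(1,1)
5. t=7 → R at (7,8); v=(-1,1)
6. t=1 → T at (6,9); v=(-1,-1)

Final position: (6,9)
Wall sequence: TRBLRT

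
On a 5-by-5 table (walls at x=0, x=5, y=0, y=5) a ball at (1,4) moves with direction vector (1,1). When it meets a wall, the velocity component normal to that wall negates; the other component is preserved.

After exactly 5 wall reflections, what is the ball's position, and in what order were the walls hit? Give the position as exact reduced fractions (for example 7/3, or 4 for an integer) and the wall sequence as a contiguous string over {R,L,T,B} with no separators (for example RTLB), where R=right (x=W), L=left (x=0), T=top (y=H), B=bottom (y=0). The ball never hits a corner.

1. t=1 → T at (2,5); v=(1,-1)
2. t=3 → R at (5,2); v=(-1,-1)
3. t=2 → B at (3,0); v=(-1,1)
4. t=3 → L at (0,3); v=(1,1)
5. t=2 → T at (2,5); v=(1,-1)

Final position: (2,5)
Wall sequence: TRBLT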